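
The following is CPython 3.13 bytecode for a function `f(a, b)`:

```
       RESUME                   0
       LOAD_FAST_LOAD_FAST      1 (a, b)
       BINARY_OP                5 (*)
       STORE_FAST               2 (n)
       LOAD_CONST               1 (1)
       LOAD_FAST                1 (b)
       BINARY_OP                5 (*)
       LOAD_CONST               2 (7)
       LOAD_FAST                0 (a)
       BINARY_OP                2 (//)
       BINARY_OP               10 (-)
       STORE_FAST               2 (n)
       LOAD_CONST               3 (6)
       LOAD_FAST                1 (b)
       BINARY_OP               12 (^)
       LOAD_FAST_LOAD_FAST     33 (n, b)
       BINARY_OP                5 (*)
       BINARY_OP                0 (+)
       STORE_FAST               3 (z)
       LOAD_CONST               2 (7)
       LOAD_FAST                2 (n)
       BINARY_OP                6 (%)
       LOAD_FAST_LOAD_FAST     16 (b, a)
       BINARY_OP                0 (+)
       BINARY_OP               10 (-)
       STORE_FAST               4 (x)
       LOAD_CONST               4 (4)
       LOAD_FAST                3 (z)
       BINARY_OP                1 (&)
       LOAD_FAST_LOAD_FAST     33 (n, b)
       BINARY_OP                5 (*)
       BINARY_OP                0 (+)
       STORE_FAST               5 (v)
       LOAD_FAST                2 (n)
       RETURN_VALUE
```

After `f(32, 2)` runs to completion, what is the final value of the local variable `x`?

LOAD_FAST_LOAD_FAST a,b → push 32,2. Stack: [32, 2]
BINARY_OP * → 32 * 2 = 64. Stack: [64]
STORE_FAST n → n=64. Stack: []
LOAD_CONST → push 1. Stack: [1]
LOAD_FAST b → push 2. Stack: [1, 2]
BINARY_OP * → 1 * 2 = 2. Stack: [2]
LOAD_CONST → push 7. Stack: [2, 7]
LOAD_FAST a → push 32. Stack: [2, 7, 32]
BINARY_OP // → 7 // 32 = 0. Stack: [2, 0]
BINARY_OP - → 2 - 0 = 2. Stack: [2]
STORE_FAST n → n=2. Stack: []
LOAD_CONST → push 6. Stack: [6]
LOAD_FAST b → push 2. Stack: [6, 2]
BINARY_OP ^ → 6 ^ 2 = 4. Stack: [4]
LOAD_FAST_LOAD_FAST n,b → push 2,2. Stack: [4, 2, 2]
BINARY_OP * → 2 * 2 = 4. Stack: [4, 4]
BINARY_OP + → 4 + 4 = 8. Stack: [8]
STORE_FAST z → z=8. Stack: []
LOAD_CONST → push 7. Stack: [7]
LOAD_FAST n → push 2. Stack: [7, 2]
BINARY_OP % → 7 % 2 = 1. Stack: [1]
LOAD_FAST_LOAD_FAST b,a → push 2,32. Stack: [1, 2, 32]
BINARY_OP + → 2 + 32 = 34. Stack: [1, 34]
BINARY_OP - → 1 - 34 = -33. Stack: [-33]
STORE_FAST x → x=-33. Stack: []
LOAD_CONST → push 4. Stack: [4]
LOAD_FAST z → push 8. Stack: [4, 8]
BINARY_OP & → 4 & 8 = 0. Stack: [0]
LOAD_FAST_LOAD_FAST n,b → push 2,2. Stack: [0, 2, 2]
BINARY_OP * → 2 * 2 = 4. Stack: [0, 4]
BINARY_OP + → 0 + 4 = 4. Stack: [4]
STORE_FAST v → v=4. Stack: []
LOAD_FAST n → push 2. Stack: [2]
RETURN_VALUE → return 2.

-33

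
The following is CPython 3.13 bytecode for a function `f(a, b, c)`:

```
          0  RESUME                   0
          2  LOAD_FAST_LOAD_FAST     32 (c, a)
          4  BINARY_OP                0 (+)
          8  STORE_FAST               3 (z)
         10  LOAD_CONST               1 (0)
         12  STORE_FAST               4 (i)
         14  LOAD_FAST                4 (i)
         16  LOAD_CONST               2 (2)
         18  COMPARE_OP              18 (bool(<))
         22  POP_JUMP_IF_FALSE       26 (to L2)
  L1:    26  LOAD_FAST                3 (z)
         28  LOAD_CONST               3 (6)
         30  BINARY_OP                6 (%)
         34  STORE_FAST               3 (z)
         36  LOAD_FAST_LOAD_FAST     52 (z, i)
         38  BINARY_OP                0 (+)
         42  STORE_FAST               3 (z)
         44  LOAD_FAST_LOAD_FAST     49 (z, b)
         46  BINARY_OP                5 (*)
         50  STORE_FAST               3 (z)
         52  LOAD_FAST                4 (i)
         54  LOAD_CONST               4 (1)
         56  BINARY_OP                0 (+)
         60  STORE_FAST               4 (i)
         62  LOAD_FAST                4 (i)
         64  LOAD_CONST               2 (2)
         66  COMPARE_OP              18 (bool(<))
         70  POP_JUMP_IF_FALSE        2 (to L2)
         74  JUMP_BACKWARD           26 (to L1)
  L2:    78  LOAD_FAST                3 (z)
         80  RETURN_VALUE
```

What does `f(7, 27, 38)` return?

108

LOAD_FAST_LOAD_FAST c,a → push 38,7. Stack: [38, 7]
BINARY_OP + → 38 + 7 = 45. Stack: [45]
STORE_FAST z → z=45. Stack: []
LOAD_CONST → push 0. Stack: [0]
STORE_FAST i → i=0. Stack: []
LOAD_FAST i → push 0. Stack: [0]
LOAD_CONST → push 2. Stack: [0, 2]
COMPARE_OP bool(<) → 0 vs 2 = True. Stack: [True]
POP_JUMP_IF_FALSE → pop True; no jump. Stack: []
LOAD_FAST z → push 45. Stack: [45]
LOAD_CONST → push 6. Stack: [45, 6]
BINARY_OP % → 45 % 6 = 3. Stack: [3]
STORE_FAST z → z=3. Stack: []
LOAD_FAST_LOAD_FAST z,i → push 3,0. Stack: [3, 0]
BINARY_OP + → 3 + 0 = 3. Stack: [3]
STORE_FAST z → z=3. Stack: []
LOAD_FAST_LOAD_FAST z,b → push 3,27. Stack: [3, 27]
BINARY_OP * → 3 * 27 = 81. Stack: [81]
STORE_FAST z → z=81. Stack: []
LOAD_FAST i → push 0. Stack: [0]
LOAD_CONST → push 1. Stack: [0, 1]
BINARY_OP + → 0 + 1 = 1. Stack: [1]
STORE_FAST i → i=1. Stack: []
LOAD_FAST i → push 1. Stack: [1]
LOAD_CONST → push 2. Stack: [1, 2]
COMPARE_OP bool(<) → 1 vs 2 = True. Stack: [True]
POP_JUMP_IF_FALSE → pop True; no jump. Stack: []
LOAD_FAST z → push 81. Stack: [81]
LOAD_CONST → push 6. Stack: [81, 6]
BINARY_OP % → 81 % 6 = 3. Stack: [3]
STORE_FAST z → z=3. Stack: []
LOAD_FAST_LOAD_FAST z,i → push 3,1. Stack: [3, 1]
BINARY_OP + → 3 + 1 = 4. Stack: [4]
STORE_FAST z → z=4. Stack: []
LOAD_FAST_LOAD_FAST z,b → push 4,27. Stack: [4, 27]
BINARY_OP * → 4 * 27 = 108. Stack: [108]
STORE_FAST z → z=108. Stack: []
LOAD_FAST i → push 1. Stack: [1]
LOAD_CONST → push 1. Stack: [1, 1]
BINARY_OP + → 1 + 1 = 2. Stack: [2]
STORE_FAST i → i=2. Stack: []
LOAD_FAST i → push 2. Stack: [2]
LOAD_CONST → push 2. Stack: [2, 2]
COMPARE_OP bool(<) → 2 vs 2 = False. Stack: [False]
POP_JUMP_IF_FALSE → pop False; jump. Stack: []
LOAD_FAST z → push 108. Stack: [108]
RETURN_VALUE → return 108.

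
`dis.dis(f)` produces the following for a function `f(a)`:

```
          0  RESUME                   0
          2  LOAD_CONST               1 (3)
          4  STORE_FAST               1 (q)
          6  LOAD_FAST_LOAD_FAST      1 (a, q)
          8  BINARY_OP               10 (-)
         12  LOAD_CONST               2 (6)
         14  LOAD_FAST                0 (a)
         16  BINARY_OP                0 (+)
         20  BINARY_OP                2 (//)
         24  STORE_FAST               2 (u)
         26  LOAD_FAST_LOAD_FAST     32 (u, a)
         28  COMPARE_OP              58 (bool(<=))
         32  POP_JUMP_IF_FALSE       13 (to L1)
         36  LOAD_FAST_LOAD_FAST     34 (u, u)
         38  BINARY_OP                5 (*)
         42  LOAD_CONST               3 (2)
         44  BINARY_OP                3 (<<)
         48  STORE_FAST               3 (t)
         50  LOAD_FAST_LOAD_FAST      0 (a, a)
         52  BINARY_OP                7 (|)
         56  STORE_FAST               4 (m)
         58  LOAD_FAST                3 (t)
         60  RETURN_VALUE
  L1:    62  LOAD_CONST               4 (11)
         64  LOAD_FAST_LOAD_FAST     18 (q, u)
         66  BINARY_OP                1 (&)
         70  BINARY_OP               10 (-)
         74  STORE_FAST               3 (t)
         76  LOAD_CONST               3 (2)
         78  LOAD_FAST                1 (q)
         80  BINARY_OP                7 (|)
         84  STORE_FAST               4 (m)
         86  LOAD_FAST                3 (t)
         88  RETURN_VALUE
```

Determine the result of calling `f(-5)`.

256

LOAD_CONST → push 3. Stack: [3]
STORE_FAST q → q=3. Stack: []
LOAD_FAST_LOAD_FAST a,q → push -5,3. Stack: [-5, 3]
BINARY_OP - → -5 - 3 = -8. Stack: [-8]
LOAD_CONST → push 6. Stack: [-8, 6]
LOAD_FAST a → push -5. Stack: [-8, 6, -5]
BINARY_OP + → 6 + -5 = 1. Stack: [-8, 1]
BINARY_OP // → -8 // 1 = -8. Stack: [-8]
STORE_FAST u → u=-8. Stack: []
LOAD_FAST_LOAD_FAST u,a → push -8,-5. Stack: [-8, -5]
COMPARE_OP bool(<=) → -8 vs -5 = True. Stack: [True]
POP_JUMP_IF_FALSE → pop True; no jump. Stack: []
LOAD_FAST_LOAD_FAST u,u → push -8,-8. Stack: [-8, -8]
BINARY_OP * → -8 * -8 = 64. Stack: [64]
LOAD_CONST → push 2. Stack: [64, 2]
BINARY_OP << → 64 << 2 = 256. Stack: [256]
STORE_FAST t → t=256. Stack: []
LOAD_FAST_LOAD_FAST a,a → push -5,-5. Stack: [-5, -5]
BINARY_OP | → -5 | -5 = -5. Stack: [-5]
STORE_FAST m → m=-5. Stack: []
LOAD_FAST t → push 256. Stack: [256]
RETURN_VALUE → return 256.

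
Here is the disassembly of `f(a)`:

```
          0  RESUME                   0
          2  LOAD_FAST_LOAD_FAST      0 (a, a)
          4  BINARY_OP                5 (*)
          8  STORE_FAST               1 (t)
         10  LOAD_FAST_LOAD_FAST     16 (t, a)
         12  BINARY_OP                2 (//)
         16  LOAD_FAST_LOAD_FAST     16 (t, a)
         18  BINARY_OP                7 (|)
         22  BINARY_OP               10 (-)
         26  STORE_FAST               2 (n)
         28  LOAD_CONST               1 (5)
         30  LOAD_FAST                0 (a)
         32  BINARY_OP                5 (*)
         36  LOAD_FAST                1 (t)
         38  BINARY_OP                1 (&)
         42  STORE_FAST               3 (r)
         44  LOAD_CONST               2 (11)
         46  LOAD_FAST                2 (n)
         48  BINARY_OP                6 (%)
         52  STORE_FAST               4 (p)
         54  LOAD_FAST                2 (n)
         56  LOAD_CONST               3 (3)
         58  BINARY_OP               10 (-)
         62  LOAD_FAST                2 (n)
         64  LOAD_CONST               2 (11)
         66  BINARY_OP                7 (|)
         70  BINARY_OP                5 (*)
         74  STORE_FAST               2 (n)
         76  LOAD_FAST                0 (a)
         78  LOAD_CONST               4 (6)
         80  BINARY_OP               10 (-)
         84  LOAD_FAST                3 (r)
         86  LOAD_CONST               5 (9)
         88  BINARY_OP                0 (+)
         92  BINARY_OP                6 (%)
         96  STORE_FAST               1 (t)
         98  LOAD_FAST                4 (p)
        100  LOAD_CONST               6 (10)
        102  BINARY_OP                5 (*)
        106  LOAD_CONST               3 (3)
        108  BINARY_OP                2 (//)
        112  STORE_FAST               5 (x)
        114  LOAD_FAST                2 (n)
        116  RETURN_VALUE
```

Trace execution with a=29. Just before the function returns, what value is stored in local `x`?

-2737

LOAD_FAST_LOAD_FAST a,a → push 29,29. Stack: [29, 29]
BINARY_OP * → 29 * 29 = 841. Stack: [841]
STORE_FAST t → t=841. Stack: []
LOAD_FAST_LOAD_FAST t,a → push 841,29. Stack: [841, 29]
BINARY_OP // → 841 // 29 = 29. Stack: [29]
LOAD_FAST_LOAD_FAST t,a → push 841,29. Stack: [29, 841, 29]
BINARY_OP | → 841 | 29 = 861. Stack: [29, 861]
BINARY_OP - → 29 - 861 = -832. Stack: [-832]
STORE_FAST n → n=-832. Stack: []
LOAD_CONST → push 5. Stack: [5]
LOAD_FAST a → push 29. Stack: [5, 29]
BINARY_OP * → 5 * 29 = 145. Stack: [145]
LOAD_FAST t → push 841. Stack: [145, 841]
BINARY_OP & → 145 & 841 = 1. Stack: [1]
STORE_FAST r → r=1. Stack: []
LOAD_CONST → push 11. Stack: [11]
LOAD_FAST n → push -832. Stack: [11, -832]
BINARY_OP % → 11 % -832 = -821. Stack: [-821]
STORE_FAST p → p=-821. Stack: []
LOAD_FAST n → push -832. Stack: [-832]
LOAD_CONST → push 3. Stack: [-832, 3]
BINARY_OP - → -832 - 3 = -835. Stack: [-835]
LOAD_FAST n → push -832. Stack: [-835, -832]
LOAD_CONST → push 11. Stack: [-835, -832, 11]
BINARY_OP | → -832 | 11 = -821. Stack: [-835, -821]
BINARY_OP * → -835 * -821 = 685535. Stack: [685535]
STORE_FAST n → n=685535. Stack: []
LOAD_FAST a → push 29. Stack: [29]
LOAD_CONST → push 6. Stack: [29, 6]
BINARY_OP - → 29 - 6 = 23. Stack: [23]
LOAD_FAST r → push 1. Stack: [23, 1]
LOAD_CONST → push 9. Stack: [23, 1, 9]
BINARY_OP + → 1 + 9 = 10. Stack: [23, 10]
BINARY_OP % → 23 % 10 = 3. Stack: [3]
STORE_FAST t → t=3. Stack: []
LOAD_FAST p → push -821. Stack: [-821]
LOAD_CONST → push 10. Stack: [-821, 10]
BINARY_OP * → -821 * 10 = -8210. Stack: [-8210]
LOAD_CONST → push 3. Stack: [-8210, 3]
BINARY_OP // → -8210 // 3 = -2737. Stack: [-2737]
STORE_FAST x → x=-2737. Stack: []
LOAD_FAST n → push 685535. Stack: [685535]
RETURN_VALUE → return 685535.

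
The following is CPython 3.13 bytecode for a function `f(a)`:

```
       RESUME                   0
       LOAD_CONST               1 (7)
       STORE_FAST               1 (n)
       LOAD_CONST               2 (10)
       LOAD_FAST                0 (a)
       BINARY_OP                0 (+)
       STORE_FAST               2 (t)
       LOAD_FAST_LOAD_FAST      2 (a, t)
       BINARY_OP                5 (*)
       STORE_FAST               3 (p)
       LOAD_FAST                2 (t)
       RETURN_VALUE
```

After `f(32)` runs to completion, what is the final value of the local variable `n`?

7

LOAD_CONST → push 7. Stack: [7]
STORE_FAST n → n=7. Stack: []
LOAD_CONST → push 10. Stack: [10]
LOAD_FAST a → push 32. Stack: [10, 32]
BINARY_OP + → 10 + 32 = 42. Stack: [42]
STORE_FAST t → t=42. Stack: []
LOAD_FAST_LOAD_FAST a,t → push 32,42. Stack: [32, 42]
BINARY_OP * → 32 * 42 = 1344. Stack: [1344]
STORE_FAST p → p=1344. Stack: []
LOAD_FAST t → push 42. Stack: [42]
RETURN_VALUE → return 42.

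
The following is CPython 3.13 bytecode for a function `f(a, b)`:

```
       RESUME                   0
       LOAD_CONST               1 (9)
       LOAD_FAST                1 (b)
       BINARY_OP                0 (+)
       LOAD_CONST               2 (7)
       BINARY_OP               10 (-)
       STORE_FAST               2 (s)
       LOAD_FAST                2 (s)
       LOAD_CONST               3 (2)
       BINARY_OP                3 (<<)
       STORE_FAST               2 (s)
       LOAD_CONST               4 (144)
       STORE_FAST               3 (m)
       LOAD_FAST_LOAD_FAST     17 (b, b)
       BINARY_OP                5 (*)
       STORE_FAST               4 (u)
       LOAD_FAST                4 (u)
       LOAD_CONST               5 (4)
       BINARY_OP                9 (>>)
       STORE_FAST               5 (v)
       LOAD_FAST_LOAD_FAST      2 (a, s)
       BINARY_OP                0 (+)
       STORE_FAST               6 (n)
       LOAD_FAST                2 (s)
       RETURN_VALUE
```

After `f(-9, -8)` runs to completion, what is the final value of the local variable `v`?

4

LOAD_CONST → push 9. Stack: [9]
LOAD_FAST b → push -8. Stack: [9, -8]
BINARY_OP + → 9 + -8 = 1. Stack: [1]
LOAD_CONST → push 7. Stack: [1, 7]
BINARY_OP - → 1 - 7 = -6. Stack: [-6]
STORE_FAST s → s=-6. Stack: []
LOAD_FAST s → push -6. Stack: [-6]
LOAD_CONST → push 2. Stack: [-6, 2]
BINARY_OP << → -6 << 2 = -24. Stack: [-24]
STORE_FAST s → s=-24. Stack: []
LOAD_CONST → push 144. Stack: [144]
STORE_FAST m → m=144. Stack: []
LOAD_FAST_LOAD_FAST b,b → push -8,-8. Stack: [-8, -8]
BINARY_OP * → -8 * -8 = 64. Stack: [64]
STORE_FAST u → u=64. Stack: []
LOAD_FAST u → push 64. Stack: [64]
LOAD_CONST → push 4. Stack: [64, 4]
BINARY_OP >> → 64 >> 4 = 4. Stack: [4]
STORE_FAST v → v=4. Stack: []
LOAD_FAST_LOAD_FAST a,s → push -9,-24. Stack: [-9, -24]
BINARY_OP + → -9 + -24 = -33. Stack: [-33]
STORE_FAST n → n=-33. Stack: []
LOAD_FAST s → push -24. Stack: [-24]
RETURN_VALUE → return -24.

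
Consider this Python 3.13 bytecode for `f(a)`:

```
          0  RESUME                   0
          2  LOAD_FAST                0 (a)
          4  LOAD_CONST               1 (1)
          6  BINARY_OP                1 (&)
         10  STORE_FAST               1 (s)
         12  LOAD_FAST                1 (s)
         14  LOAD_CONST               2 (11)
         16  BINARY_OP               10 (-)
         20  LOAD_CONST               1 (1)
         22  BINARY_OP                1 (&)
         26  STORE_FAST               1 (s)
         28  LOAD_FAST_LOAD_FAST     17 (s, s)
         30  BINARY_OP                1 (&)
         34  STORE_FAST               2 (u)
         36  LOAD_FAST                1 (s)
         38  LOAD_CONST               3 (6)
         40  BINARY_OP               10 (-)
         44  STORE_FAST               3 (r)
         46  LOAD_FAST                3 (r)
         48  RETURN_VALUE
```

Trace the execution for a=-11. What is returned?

LOAD_FAST a → push -11. Stack: [-11]
LOAD_CONST → push 1. Stack: [-11, 1]
BINARY_OP & → -11 & 1 = 1. Stack: [1]
STORE_FAST s → s=1. Stack: []
LOAD_FAST s → push 1. Stack: [1]
LOAD_CONST → push 11. Stack: [1, 11]
BINARY_OP - → 1 - 11 = -10. Stack: [-10]
LOAD_CONST → push 1. Stack: [-10, 1]
BINARY_OP & → -10 & 1 = 0. Stack: [0]
STORE_FAST s → s=0. Stack: []
LOAD_FAST_LOAD_FAST s,s → push 0,0. Stack: [0, 0]
BINARY_OP & → 0 & 0 = 0. Stack: [0]
STORE_FAST u → u=0. Stack: []
LOAD_FAST s → push 0. Stack: [0]
LOAD_CONST → push 6. Stack: [0, 6]
BINARY_OP - → 0 - 6 = -6. Stack: [-6]
STORE_FAST r → r=-6. Stack: []
LOAD_FAST r → push -6. Stack: [-6]
RETURN_VALUE → return -6.

-6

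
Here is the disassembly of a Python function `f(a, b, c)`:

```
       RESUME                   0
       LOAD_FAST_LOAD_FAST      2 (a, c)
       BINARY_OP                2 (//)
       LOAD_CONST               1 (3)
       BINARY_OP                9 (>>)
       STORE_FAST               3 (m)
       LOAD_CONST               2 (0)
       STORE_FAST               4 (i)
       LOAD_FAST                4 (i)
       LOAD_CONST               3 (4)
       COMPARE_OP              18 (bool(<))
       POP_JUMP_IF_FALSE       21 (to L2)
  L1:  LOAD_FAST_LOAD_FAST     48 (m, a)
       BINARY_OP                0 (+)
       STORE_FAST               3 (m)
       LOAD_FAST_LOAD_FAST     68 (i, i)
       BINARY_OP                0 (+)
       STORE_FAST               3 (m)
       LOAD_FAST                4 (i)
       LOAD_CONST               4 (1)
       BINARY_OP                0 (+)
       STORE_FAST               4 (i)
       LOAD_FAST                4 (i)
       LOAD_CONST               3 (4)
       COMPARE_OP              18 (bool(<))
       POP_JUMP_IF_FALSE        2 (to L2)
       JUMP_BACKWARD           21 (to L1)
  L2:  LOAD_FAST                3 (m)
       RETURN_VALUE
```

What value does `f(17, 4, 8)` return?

6

LOAD_FAST_LOAD_FAST a,c → push 17,8
BINARY_OP // → 17 // 8 = 2
LOAD_CONST → push 3
BINARY_OP >> → 2 >> 3 = 0
STORE_FAST m → m=0
LOAD_CONST → push 0
STORE_FAST i → i=0
LOAD_FAST i → push 0
LOAD_CONST → push 4
COMPARE_OP bool(<) → 0 vs 4 = True
POP_JUMP_IF_FALSE → pop True; no jump
LOAD_FAST_LOAD_FAST m,a → push 0,17
BINARY_OP + → 0 + 17 = 17
STORE_FAST m → m=17
LOAD_FAST_LOAD_FAST i,i → push 0,0
BINARY_OP + → 0 + 0 = 0
STORE_FAST m → m=0
LOAD_FAST i → push 0
LOAD_CONST → push 1
BINARY_OP + → 0 + 1 = 1
STORE_FAST i → i=1
LOAD_FAST i → push 1
LOAD_CONST → push 4
COMPARE_OP bool(<) → 1 vs 4 = True
POP_JUMP_IF_FALSE → pop True; no jump
LOAD_FAST_LOAD_FAST m,a → push 0,17
BINARY_OP + → 0 + 17 = 17
STORE_FAST m → m=17
LOAD_FAST_LOAD_FAST i,i → push 1,1
BINARY_OP + → 1 + 1 = 2
STORE_FAST m → m=2
LOAD_FAST i → push 1
LOAD_CONST → push 1
BINARY_OP + → 1 + 1 = 2
STORE_FAST i → i=2
LOAD_FAST i → push 2
LOAD_CONST → push 4
COMPARE_OP bool(<) → 2 vs 4 = True
POP_JUMP_IF_FALSE → pop True; no jump
LOAD_FAST_LOAD_FAST m,a → push 2,17
BINARY_OP + → 2 + 17 = 19
STORE_FAST m → m=19
LOAD_FAST_LOAD_FAST i,i → push 2,2
BINARY_OP + → 2 + 2 = 4
STORE_FAST m → m=4
LOAD_FAST i → push 2
LOAD_CONST → push 1
BINARY_OP + → 2 + 1 = 3
STORE_FAST i → i=3
LOAD_FAST i → push 3
LOAD_CONST → push 4
COMPARE_OP bool(<) → 3 vs 4 = True
POP_JUMP_IF_FALSE → pop True; no jump
LOAD_FAST_LOAD_FAST m,a → push 4,17
BINARY_OP + → 4 + 17 = 21
STORE_FAST m → m=21
LOAD_FAST_LOAD_FAST i,i → push 3,3
BINARY_OP + → 3 + 3 = 6
STORE_FAST m → m=6
LOAD_FAST i → push 3
LOAD_CONST → push 1
BINARY_OP + → 3 + 1 = 4
STORE_FAST i → i=4
LOAD_FAST i → push 4
LOAD_CONST → push 4
COMPARE_OP bool(<) → 4 vs 4 = False
POP_JUMP_IF_FALSE → pop False; jump
LOAD_FAST m → push 6
RETURN_VALUE → return 6.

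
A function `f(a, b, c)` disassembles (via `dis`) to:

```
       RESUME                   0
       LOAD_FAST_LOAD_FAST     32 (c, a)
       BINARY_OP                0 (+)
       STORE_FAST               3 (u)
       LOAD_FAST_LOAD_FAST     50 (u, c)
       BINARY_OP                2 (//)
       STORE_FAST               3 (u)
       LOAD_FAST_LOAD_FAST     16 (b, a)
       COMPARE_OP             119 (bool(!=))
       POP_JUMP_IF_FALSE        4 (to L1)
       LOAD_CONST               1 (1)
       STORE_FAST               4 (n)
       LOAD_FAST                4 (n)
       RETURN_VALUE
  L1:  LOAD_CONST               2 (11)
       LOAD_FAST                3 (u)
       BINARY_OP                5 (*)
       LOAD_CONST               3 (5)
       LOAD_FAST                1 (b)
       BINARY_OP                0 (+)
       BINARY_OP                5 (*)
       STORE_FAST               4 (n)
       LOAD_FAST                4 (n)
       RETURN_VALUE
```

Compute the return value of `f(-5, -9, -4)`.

LOAD_FAST_LOAD_FAST c,a → push -4,-5. Stack: [-4, -5]
BINARY_OP + → -4 + -5 = -9. Stack: [-9]
STORE_FAST u → u=-9. Stack: []
LOAD_FAST_LOAD_FAST u,c → push -9,-4. Stack: [-9, -4]
BINARY_OP // → -9 // -4 = 2. Stack: [2]
STORE_FAST u → u=2. Stack: []
LOAD_FAST_LOAD_FAST b,a → push -9,-5. Stack: [-9, -5]
COMPARE_OP bool(!=) → -9 vs -5 = True. Stack: [True]
POP_JUMP_IF_FALSE → pop True; no jump. Stack: []
LOAD_CONST → push 1. Stack: [1]
STORE_FAST n → n=1. Stack: []
LOAD_FAST n → push 1. Stack: [1]
RETURN_VALUE → return 1.

1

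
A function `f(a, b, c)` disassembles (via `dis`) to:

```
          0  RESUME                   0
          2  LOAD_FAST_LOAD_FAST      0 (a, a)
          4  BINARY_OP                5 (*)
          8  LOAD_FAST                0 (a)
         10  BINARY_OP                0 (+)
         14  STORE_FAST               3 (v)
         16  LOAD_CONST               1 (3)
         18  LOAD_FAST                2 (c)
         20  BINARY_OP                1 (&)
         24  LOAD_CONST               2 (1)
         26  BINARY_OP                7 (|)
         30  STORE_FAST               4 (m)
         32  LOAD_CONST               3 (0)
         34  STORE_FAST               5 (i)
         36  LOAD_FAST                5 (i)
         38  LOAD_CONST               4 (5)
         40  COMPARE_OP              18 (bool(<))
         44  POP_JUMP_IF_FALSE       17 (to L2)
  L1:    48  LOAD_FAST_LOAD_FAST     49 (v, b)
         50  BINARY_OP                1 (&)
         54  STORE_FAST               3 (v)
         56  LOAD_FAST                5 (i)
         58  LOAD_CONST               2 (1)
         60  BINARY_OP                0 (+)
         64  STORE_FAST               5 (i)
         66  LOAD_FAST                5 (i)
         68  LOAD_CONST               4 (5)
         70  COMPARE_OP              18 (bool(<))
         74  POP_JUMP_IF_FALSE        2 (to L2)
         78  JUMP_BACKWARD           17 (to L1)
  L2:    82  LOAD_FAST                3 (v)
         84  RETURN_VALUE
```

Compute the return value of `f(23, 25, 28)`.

LOAD_FAST_LOAD_FAST a,a → push 23,23
BINARY_OP * → 23 * 23 = 529
LOAD_FAST a → push 23
BINARY_OP + → 529 + 23 = 552
STORE_FAST v → v=552
LOAD_CONST → push 3
LOAD_FAST c → push 28
BINARY_OP & → 3 & 28 = 0
LOAD_CONST → push 1
BINARY_OP | → 0 | 1 = 1
STORE_FAST m → m=1
LOAD_CONST → push 0
STORE_FAST i → i=0
LOAD_FAST i → push 0
LOAD_CONST → push 5
COMPARE_OP bool(<) → 0 vs 5 = True
POP_JUMP_IF_FALSE → pop True; no jump
LOAD_FAST_LOAD_FAST v,b → push 552,25
BINARY_OP & → 552 & 25 = 8
STORE_FAST v → v=8
LOAD_FAST i → push 0
LOAD_CONST → push 1
BINARY_OP + → 0 + 1 = 1
STORE_FAST i → i=1
LOAD_FAST i → push 1
LOAD_CONST → push 5
COMPARE_OP bool(<) → 1 vs 5 = True
POP_JUMP_IF_FALSE → pop True; no jump
LOAD_FAST_LOAD_FAST v,b → push 8,25
BINARY_OP & → 8 & 25 = 8
STORE_FAST v → v=8
LOAD_FAST i → push 1
LOAD_CONST → push 1
BINARY_OP + → 1 + 1 = 2
STORE_FAST i → i=2
LOAD_FAST i → push 2
LOAD_CONST → push 5
COMPARE_OP bool(<) → 2 vs 5 = True
POP_JUMP_IF_FALSE → pop True; no jump
LOAD_FAST_LOAD_FAST v,b → push 8,25
BINARY_OP & → 8 & 25 = 8
STORE_FAST v → v=8
LOAD_FAST i → push 2
LOAD_CONST → push 1
BINARY_OP + → 2 + 1 = 3
STORE_FAST i → i=3
LOAD_FAST i → push 3
LOAD_CONST → push 5
COMPARE_OP bool(<) → 3 vs 5 = True
POP_JUMP_IF_FALSE → pop True; no jump
LOAD_FAST_LOAD_FAST v,b → push 8,25
BINARY_OP & → 8 & 25 = 8
STORE_FAST v → v=8
LOAD_FAST i → push 3
LOAD_CONST → push 1
BINARY_OP + → 3 + 1 = 4
STORE_FAST i → i=4
LOAD_FAST i → push 4
LOAD_CONST → push 5
COMPARE_OP bool(<) → 4 vs 5 = True
POP_JUMP_IF_FALSE → pop True; no jump
LOAD_FAST_LOAD_FAST v,b → push 8,25
BINARY_OP & → 8 & 25 = 8
STORE_FAST v → v=8
LOAD_FAST i → push 4
LOAD_CONST → push 1
BINARY_OP + → 4 + 1 = 5
STORE_FAST i → i=5
LOAD_FAST i → push 5
LOAD_CONST → push 5
COMPARE_OP bool(<) → 5 vs 5 = False
POP_JUMP_IF_FALSE → pop False; jump
LOAD_FAST v → push 8
RETURN_VALUE → return 8.

8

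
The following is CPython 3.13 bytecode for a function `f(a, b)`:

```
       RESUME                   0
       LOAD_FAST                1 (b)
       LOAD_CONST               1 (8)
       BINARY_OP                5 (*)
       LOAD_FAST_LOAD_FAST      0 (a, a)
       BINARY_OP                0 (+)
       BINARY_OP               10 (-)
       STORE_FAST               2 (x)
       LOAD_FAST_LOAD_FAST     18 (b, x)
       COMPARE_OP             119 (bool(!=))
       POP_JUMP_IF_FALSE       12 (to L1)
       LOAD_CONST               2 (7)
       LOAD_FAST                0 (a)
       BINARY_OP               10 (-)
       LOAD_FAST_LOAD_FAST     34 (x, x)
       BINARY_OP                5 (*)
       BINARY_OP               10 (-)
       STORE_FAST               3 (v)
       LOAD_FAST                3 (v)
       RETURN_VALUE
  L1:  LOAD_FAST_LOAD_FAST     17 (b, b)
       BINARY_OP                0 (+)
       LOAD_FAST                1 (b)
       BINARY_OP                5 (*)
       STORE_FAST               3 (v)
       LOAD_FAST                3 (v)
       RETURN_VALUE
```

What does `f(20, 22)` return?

LOAD_FAST b → push 22. Stack: [22]
LOAD_CONST → push 8. Stack: [22, 8]
BINARY_OP * → 22 * 8 = 176. Stack: [176]
LOAD_FAST_LOAD_FAST a,a → push 20,20. Stack: [176, 20, 20]
BINARY_OP + → 20 + 20 = 40. Stack: [176, 40]
BINARY_OP - → 176 - 40 = 136. Stack: [136]
STORE_FAST x → x=136. Stack: []
LOAD_FAST_LOAD_FAST b,x → push 22,136. Stack: [22, 136]
COMPARE_OP bool(!=) → 22 vs 136 = True. Stack: [True]
POP_JUMP_IF_FALSE → pop True; no jump. Stack: []
LOAD_CONST → push 7. Stack: [7]
LOAD_FAST a → push 20. Stack: [7, 20]
BINARY_OP - → 7 - 20 = -13. Stack: [-13]
LOAD_FAST_LOAD_FAST x,x → push 136,136. Stack: [-13, 136, 136]
BINARY_OP * → 136 * 136 = 18496. Stack: [-13, 18496]
BINARY_OP - → -13 - 18496 = -18509. Stack: [-18509]
STORE_FAST v → v=-18509. Stack: []
LOAD_FAST v → push -18509. Stack: [-18509]
RETURN_VALUE → return -18509.

-18509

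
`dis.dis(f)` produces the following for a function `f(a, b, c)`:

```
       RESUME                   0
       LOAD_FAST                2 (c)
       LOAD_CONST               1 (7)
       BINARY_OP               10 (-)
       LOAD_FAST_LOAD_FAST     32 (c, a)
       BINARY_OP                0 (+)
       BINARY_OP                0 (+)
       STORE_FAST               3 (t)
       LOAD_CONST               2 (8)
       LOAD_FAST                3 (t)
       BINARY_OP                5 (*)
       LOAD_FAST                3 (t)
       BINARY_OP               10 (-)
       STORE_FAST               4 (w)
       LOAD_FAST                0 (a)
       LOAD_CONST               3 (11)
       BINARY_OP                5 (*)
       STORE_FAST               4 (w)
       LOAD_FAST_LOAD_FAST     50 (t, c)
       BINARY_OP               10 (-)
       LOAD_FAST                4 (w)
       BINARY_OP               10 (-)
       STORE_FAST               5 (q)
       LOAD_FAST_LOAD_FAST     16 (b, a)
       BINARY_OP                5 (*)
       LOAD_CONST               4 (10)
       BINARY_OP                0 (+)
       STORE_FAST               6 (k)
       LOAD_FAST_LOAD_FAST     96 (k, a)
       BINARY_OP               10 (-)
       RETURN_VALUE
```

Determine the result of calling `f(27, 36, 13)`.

955

LOAD_FAST c → push 13. Stack: [13]
LOAD_CONST → push 7. Stack: [13, 7]
BINARY_OP - → 13 - 7 = 6. Stack: [6]
LOAD_FAST_LOAD_FAST c,a → push 13,27. Stack: [6, 13, 27]
BINARY_OP + → 13 + 27 = 40. Stack: [6, 40]
BINARY_OP + → 6 + 40 = 46. Stack: [46]
STORE_FAST t → t=46. Stack: []
LOAD_CONST → push 8. Stack: [8]
LOAD_FAST t → push 46. Stack: [8, 46]
BINARY_OP * → 8 * 46 = 368. Stack: [368]
LOAD_FAST t → push 46. Stack: [368, 46]
BINARY_OP - → 368 - 46 = 322. Stack: [322]
STORE_FAST w → w=322. Stack: []
LOAD_FAST a → push 27. Stack: [27]
LOAD_CONST → push 11. Stack: [27, 11]
BINARY_OP * → 27 * 11 = 297. Stack: [297]
STORE_FAST w → w=297. Stack: []
LOAD_FAST_LOAD_FAST t,c → push 46,13. Stack: [46, 13]
BINARY_OP - → 46 - 13 = 33. Stack: [33]
LOAD_FAST w → push 297. Stack: [33, 297]
BINARY_OP - → 33 - 297 = -264. Stack: [-264]
STORE_FAST q → q=-264. Stack: []
LOAD_FAST_LOAD_FAST b,a → push 36,27. Stack: [36, 27]
BINARY_OP * → 36 * 27 = 972. Stack: [972]
LOAD_CONST → push 10. Stack: [972, 10]
BINARY_OP + → 972 + 10 = 982. Stack: [982]
STORE_FAST k → k=982. Stack: []
LOAD_FAST_LOAD_FAST k,a → push 982,27. Stack: [982, 27]
BINARY_OP - → 982 - 27 = 955. Stack: [955]
RETURN_VALUE → return 955.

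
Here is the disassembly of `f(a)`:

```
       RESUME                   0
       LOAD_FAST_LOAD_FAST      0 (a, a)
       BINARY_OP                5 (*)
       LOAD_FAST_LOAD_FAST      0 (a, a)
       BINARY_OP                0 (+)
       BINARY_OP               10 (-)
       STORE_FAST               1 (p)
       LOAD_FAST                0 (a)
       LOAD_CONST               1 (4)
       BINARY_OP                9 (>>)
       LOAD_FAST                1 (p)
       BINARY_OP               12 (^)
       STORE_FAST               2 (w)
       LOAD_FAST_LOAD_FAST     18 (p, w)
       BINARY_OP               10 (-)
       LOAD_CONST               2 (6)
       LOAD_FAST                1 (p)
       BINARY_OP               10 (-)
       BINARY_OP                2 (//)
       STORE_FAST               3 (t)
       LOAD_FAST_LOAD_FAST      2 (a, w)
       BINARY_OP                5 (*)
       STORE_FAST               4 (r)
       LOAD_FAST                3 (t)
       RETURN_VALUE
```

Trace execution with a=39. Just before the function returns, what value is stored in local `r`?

LOAD_FAST_LOAD_FAST a,a → push 39,39. Stack: [39, 39]
BINARY_OP * → 39 * 39 = 1521. Stack: [1521]
LOAD_FAST_LOAD_FAST a,a → push 39,39. Stack: [1521, 39, 39]
BINARY_OP + → 39 + 39 = 78. Stack: [1521, 78]
BINARY_OP - → 1521 - 78 = 1443. Stack: [1443]
STORE_FAST p → p=1443. Stack: []
LOAD_FAST a → push 39. Stack: [39]
LOAD_CONST → push 4. Stack: [39, 4]
BINARY_OP >> → 39 >> 4 = 2. Stack: [2]
LOAD_FAST p → push 1443. Stack: [2, 1443]
BINARY_OP ^ → 2 ^ 1443 = 1441. Stack: [1441]
STORE_FAST w → w=1441. Stack: []
LOAD_FAST_LOAD_FAST p,w → push 1443,1441. Stack: [1443, 1441]
BINARY_OP - → 1443 - 1441 = 2. Stack: [2]
LOAD_CONST → push 6. Stack: [2, 6]
LOAD_FAST p → push 1443. Stack: [2, 6, 1443]
BINARY_OP - → 6 - 1443 = -1437. Stack: [2, -1437]
BINARY_OP // → 2 // -1437 = -1. Stack: [-1]
STORE_FAST t → t=-1. Stack: []
LOAD_FAST_LOAD_FAST a,w → push 39,1441. Stack: [39, 1441]
BINARY_OP * → 39 * 1441 = 56199. Stack: [56199]
STORE_FAST r → r=56199. Stack: []
LOAD_FAST t → push -1. Stack: [-1]
RETURN_VALUE → return -1.

56199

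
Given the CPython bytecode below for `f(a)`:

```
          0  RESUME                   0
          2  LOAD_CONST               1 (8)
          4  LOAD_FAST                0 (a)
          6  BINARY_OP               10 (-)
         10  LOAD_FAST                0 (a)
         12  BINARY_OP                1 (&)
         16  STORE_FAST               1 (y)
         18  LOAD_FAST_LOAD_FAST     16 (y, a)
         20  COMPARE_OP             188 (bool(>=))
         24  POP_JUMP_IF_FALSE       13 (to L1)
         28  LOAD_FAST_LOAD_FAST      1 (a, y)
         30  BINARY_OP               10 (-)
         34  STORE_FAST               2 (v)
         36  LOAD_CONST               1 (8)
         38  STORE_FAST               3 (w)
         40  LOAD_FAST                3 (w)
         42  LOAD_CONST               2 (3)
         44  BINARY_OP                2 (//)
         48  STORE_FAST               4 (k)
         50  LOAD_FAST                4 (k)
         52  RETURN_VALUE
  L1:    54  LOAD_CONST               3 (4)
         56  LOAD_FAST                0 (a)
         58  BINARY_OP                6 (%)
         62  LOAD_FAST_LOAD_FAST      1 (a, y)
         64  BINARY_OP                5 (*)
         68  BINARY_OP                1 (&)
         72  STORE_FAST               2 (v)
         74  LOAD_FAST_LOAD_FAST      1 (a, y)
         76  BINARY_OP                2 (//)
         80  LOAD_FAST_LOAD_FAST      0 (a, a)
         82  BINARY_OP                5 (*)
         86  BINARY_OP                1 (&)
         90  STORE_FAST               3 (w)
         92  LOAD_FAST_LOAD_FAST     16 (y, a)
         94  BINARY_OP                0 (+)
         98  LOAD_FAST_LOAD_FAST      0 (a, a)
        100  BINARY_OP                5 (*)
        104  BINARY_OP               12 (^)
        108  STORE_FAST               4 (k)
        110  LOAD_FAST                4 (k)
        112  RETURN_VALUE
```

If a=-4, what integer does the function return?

2

LOAD_CONST → push 8. Stack: [8]
LOAD_FAST a → push -4. Stack: [8, -4]
BINARY_OP - → 8 - -4 = 12. Stack: [12]
LOAD_FAST a → push -4. Stack: [12, -4]
BINARY_OP & → 12 & -4 = 12. Stack: [12]
STORE_FAST y → y=12. Stack: []
LOAD_FAST_LOAD_FAST y,a → push 12,-4. Stack: [12, -4]
COMPARE_OP bool(>=) → 12 vs -4 = True. Stack: [True]
POP_JUMP_IF_FALSE → pop True; no jump. Stack: []
LOAD_FAST_LOAD_FAST a,y → push -4,12. Stack: [-4, 12]
BINARY_OP - → -4 - 12 = -16. Stack: [-16]
STORE_FAST v → v=-16. Stack: []
LOAD_CONST → push 8. Stack: [8]
STORE_FAST w → w=8. Stack: []
LOAD_FAST w → push 8. Stack: [8]
LOAD_CONST → push 3. Stack: [8, 3]
BINARY_OP // → 8 // 3 = 2. Stack: [2]
STORE_FAST k → k=2. Stack: []
LOAD_FAST k → push 2. Stack: [2]
RETURN_VALUE → return 2.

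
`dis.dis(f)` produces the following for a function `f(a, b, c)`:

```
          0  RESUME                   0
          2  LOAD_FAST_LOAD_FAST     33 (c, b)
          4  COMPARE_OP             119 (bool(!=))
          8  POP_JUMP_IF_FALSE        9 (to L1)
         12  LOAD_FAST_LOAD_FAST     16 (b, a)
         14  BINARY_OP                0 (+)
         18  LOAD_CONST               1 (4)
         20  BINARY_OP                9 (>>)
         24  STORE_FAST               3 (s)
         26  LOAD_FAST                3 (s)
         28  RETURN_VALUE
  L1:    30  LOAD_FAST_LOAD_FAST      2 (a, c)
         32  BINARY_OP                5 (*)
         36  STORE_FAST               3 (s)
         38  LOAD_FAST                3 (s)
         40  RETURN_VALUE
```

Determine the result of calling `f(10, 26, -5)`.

LOAD_FAST_LOAD_FAST c,b → push -5,26. Stack: [-5, 26]
COMPARE_OP bool(!=) → -5 vs 26 = True. Stack: [True]
POP_JUMP_IF_FALSE → pop True; no jump. Stack: []
LOAD_FAST_LOAD_FAST b,a → push 26,10. Stack: [26, 10]
BINARY_OP + → 26 + 10 = 36. Stack: [36]
LOAD_CONST → push 4. Stack: [36, 4]
BINARY_OP >> → 36 >> 4 = 2. Stack: [2]
STORE_FAST s → s=2. Stack: []
LOAD_FAST s → push 2. Stack: [2]
RETURN_VALUE → return 2.

2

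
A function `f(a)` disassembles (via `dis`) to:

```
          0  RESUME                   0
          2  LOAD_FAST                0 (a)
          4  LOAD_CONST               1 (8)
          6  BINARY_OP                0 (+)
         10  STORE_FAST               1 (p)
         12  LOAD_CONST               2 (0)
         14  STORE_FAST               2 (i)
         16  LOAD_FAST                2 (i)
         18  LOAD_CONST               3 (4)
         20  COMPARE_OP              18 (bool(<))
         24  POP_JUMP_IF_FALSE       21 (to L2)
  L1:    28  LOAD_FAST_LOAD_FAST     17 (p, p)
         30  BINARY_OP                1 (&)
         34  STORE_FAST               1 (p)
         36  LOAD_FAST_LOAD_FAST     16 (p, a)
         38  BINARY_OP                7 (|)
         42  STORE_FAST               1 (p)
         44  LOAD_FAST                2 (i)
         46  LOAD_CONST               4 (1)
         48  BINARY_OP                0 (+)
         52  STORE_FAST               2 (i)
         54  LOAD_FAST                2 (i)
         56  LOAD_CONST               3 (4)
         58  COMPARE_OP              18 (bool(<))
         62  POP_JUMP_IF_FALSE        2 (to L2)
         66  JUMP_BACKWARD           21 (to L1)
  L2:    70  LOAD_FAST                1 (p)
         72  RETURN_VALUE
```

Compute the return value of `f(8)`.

LOAD_FAST a → push 8
LOAD_CONST → push 8
BINARY_OP + → 8 + 8 = 16
STORE_FAST p → p=16
LOAD_CONST → push 0
STORE_FAST i → i=0
LOAD_FAST i → push 0
LOAD_CONST → push 4
COMPARE_OP bool(<) → 0 vs 4 = True
POP_JUMP_IF_FALSE → pop True; no jump
LOAD_FAST_LOAD_FAST p,p → push 16,16
BINARY_OP & → 16 & 16 = 16
STORE_FAST p → p=16
LOAD_FAST_LOAD_FAST p,a → push 16,8
BINARY_OP | → 16 | 8 = 24
STORE_FAST p → p=24
LOAD_FAST i → push 0
LOAD_CONST → push 1
BINARY_OP + → 0 + 1 = 1
STORE_FAST i → i=1
LOAD_FAST i → push 1
LOAD_CONST → push 4
COMPARE_OP bool(<) → 1 vs 4 = True
POP_JUMP_IF_FALSE → pop True; no jump
LOAD_FAST_LOAD_FAST p,p → push 24,24
BINARY_OP & → 24 & 24 = 24
STORE_FAST p → p=24
LOAD_FAST_LOAD_FAST p,a → push 24,8
BINARY_OP | → 24 | 8 = 24
STORE_FAST p → p=24
LOAD_FAST i → push 1
LOAD_CONST → push 1
BINARY_OP + → 1 + 1 = 2
STORE_FAST i → i=2
LOAD_FAST i → push 2
LOAD_CONST → push 4
COMPARE_OP bool(<) → 2 vs 4 = True
POP_JUMP_IF_FALSE → pop True; no jump
LOAD_FAST_LOAD_FAST p,p → push 24,24
BINARY_OP & → 24 & 24 = 24
STORE_FAST p → p=24
LOAD_FAST_LOAD_FAST p,a → push 24,8
BINARY_OP | → 24 | 8 = 24
STORE_FAST p → p=24
LOAD_FAST i → push 2
LOAD_CONST → push 1
BINARY_OP + → 2 + 1 = 3
STORE_FAST i → i=3
LOAD_FAST i → push 3
LOAD_CONST → push 4
COMPARE_OP bool(<) → 3 vs 4 = True
POP_JUMP_IF_FALSE → pop True; no jump
LOAD_FAST_LOAD_FAST p,p → push 24,24
BINARY_OP & → 24 & 24 = 24
STORE_FAST p → p=24
LOAD_FAST_LOAD_FAST p,a → push 24,8
BINARY_OP | → 24 | 8 = 24
STORE_FAST p → p=24
LOAD_FAST i → push 3
LOAD_CONST → push 1
BINARY_OP + → 3 + 1 = 4
STORE_FAST i → i=4
LOAD_FAST i → push 4
LOAD_CONST → push 4
COMPARE_OP bool(<) → 4 vs 4 = False
POP_JUMP_IF_FALSE → pop False; jump
LOAD_FAST p → push 24
RETURN_VALUE → return 24.

24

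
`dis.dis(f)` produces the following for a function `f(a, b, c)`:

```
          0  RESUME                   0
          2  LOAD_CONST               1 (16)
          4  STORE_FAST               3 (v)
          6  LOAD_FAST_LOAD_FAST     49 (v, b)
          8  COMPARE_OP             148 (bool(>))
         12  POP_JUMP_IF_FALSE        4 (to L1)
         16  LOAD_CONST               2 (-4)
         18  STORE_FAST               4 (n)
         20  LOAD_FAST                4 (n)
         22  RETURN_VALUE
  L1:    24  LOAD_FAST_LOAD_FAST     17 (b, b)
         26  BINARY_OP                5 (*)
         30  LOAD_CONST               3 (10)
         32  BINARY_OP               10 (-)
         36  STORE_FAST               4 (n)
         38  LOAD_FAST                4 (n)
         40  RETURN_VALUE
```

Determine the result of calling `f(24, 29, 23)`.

831

LOAD_CONST → push 16. Stack: [16]
STORE_FAST v → v=16. Stack: []
LOAD_FAST_LOAD_FAST v,b → push 16,29. Stack: [16, 29]
COMPARE_OP bool(>) → 16 vs 29 = False. Stack: [False]
POP_JUMP_IF_FALSE → pop False; jump. Stack: []
LOAD_FAST_LOAD_FAST b,b → push 29,29. Stack: [29, 29]
BINARY_OP * → 29 * 29 = 841. Stack: [841]
LOAD_CONST → push 10. Stack: [841, 10]
BINARY_OP - → 841 - 10 = 831. Stack: [831]
STORE_FAST n → n=831. Stack: []
LOAD_FAST n → push 831. Stack: [831]
RETURN_VALUE → return 831.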